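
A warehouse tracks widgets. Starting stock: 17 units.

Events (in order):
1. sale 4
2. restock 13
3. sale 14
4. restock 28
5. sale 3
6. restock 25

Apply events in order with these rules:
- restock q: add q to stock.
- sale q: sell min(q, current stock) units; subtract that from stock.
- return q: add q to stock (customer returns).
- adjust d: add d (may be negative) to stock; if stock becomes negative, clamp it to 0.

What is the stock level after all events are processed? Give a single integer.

Processing events:
Start: stock = 17
  Event 1 (sale 4): sell min(4,17)=4. stock: 17 - 4 = 13. total_sold = 4
  Event 2 (restock 13): 13 + 13 = 26
  Event 3 (sale 14): sell min(14,26)=14. stock: 26 - 14 = 12. total_sold = 18
  Event 4 (restock 28): 12 + 28 = 40
  Event 5 (sale 3): sell min(3,40)=3. stock: 40 - 3 = 37. total_sold = 21
  Event 6 (restock 25): 37 + 25 = 62
Final: stock = 62, total_sold = 21

Answer: 62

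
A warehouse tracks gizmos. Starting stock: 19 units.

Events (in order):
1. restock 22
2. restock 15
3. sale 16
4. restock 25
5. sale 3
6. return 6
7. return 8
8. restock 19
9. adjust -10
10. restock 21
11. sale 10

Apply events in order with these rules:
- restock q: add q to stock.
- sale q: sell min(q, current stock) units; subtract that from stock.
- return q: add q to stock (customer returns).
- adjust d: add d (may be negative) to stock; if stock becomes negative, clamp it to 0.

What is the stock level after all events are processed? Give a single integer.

Processing events:
Start: stock = 19
  Event 1 (restock 22): 19 + 22 = 41
  Event 2 (restock 15): 41 + 15 = 56
  Event 3 (sale 16): sell min(16,56)=16. stock: 56 - 16 = 40. total_sold = 16
  Event 4 (restock 25): 40 + 25 = 65
  Event 5 (sale 3): sell min(3,65)=3. stock: 65 - 3 = 62. total_sold = 19
  Event 6 (return 6): 62 + 6 = 68
  Event 7 (return 8): 68 + 8 = 76
  Event 8 (restock 19): 76 + 19 = 95
  Event 9 (adjust -10): 95 + -10 = 85
  Event 10 (restock 21): 85 + 21 = 106
  Event 11 (sale 10): sell min(10,106)=10. stock: 106 - 10 = 96. total_sold = 29
Final: stock = 96, total_sold = 29

Answer: 96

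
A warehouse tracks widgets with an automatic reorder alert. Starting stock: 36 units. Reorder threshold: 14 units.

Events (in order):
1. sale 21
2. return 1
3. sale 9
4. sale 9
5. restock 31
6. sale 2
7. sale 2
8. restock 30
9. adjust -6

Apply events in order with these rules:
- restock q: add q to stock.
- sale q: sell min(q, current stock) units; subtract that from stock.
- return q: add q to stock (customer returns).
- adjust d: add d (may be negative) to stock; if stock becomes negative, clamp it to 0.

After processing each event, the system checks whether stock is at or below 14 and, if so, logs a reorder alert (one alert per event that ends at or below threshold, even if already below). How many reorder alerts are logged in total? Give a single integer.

Answer: 2

Derivation:
Processing events:
Start: stock = 36
  Event 1 (sale 21): sell min(21,36)=21. stock: 36 - 21 = 15. total_sold = 21
  Event 2 (return 1): 15 + 1 = 16
  Event 3 (sale 9): sell min(9,16)=9. stock: 16 - 9 = 7. total_sold = 30
  Event 4 (sale 9): sell min(9,7)=7. stock: 7 - 7 = 0. total_sold = 37
  Event 5 (restock 31): 0 + 31 = 31
  Event 6 (sale 2): sell min(2,31)=2. stock: 31 - 2 = 29. total_sold = 39
  Event 7 (sale 2): sell min(2,29)=2. stock: 29 - 2 = 27. total_sold = 41
  Event 8 (restock 30): 27 + 30 = 57
  Event 9 (adjust -6): 57 + -6 = 51
Final: stock = 51, total_sold = 41

Checking against threshold 14:
  After event 1: stock=15 > 14
  After event 2: stock=16 > 14
  After event 3: stock=7 <= 14 -> ALERT
  After event 4: stock=0 <= 14 -> ALERT
  After event 5: stock=31 > 14
  After event 6: stock=29 > 14
  After event 7: stock=27 > 14
  After event 8: stock=57 > 14
  After event 9: stock=51 > 14
Alert events: [3, 4]. Count = 2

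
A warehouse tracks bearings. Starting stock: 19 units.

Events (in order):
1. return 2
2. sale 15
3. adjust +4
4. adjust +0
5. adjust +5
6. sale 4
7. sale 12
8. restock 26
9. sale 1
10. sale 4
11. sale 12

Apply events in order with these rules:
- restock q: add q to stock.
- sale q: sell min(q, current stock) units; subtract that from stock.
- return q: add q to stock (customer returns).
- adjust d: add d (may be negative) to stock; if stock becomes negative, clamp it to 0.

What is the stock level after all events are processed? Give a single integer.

Answer: 9

Derivation:
Processing events:
Start: stock = 19
  Event 1 (return 2): 19 + 2 = 21
  Event 2 (sale 15): sell min(15,21)=15. stock: 21 - 15 = 6. total_sold = 15
  Event 3 (adjust +4): 6 + 4 = 10
  Event 4 (adjust +0): 10 + 0 = 10
  Event 5 (adjust +5): 10 + 5 = 15
  Event 6 (sale 4): sell min(4,15)=4. stock: 15 - 4 = 11. total_sold = 19
  Event 7 (sale 12): sell min(12,11)=11. stock: 11 - 11 = 0. total_sold = 30
  Event 8 (restock 26): 0 + 26 = 26
  Event 9 (sale 1): sell min(1,26)=1. stock: 26 - 1 = 25. total_sold = 31
  Event 10 (sale 4): sell min(4,25)=4. stock: 25 - 4 = 21. total_sold = 35
  Event 11 (sale 12): sell min(12,21)=12. stock: 21 - 12 = 9. total_sold = 47
Final: stock = 9, total_sold = 47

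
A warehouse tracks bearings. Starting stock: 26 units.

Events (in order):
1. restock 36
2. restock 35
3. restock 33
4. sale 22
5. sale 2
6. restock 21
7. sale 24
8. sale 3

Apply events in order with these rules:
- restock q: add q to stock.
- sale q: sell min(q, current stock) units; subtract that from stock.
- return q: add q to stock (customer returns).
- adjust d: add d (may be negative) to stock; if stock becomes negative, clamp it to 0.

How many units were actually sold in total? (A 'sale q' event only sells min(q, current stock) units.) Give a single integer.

Answer: 51

Derivation:
Processing events:
Start: stock = 26
  Event 1 (restock 36): 26 + 36 = 62
  Event 2 (restock 35): 62 + 35 = 97
  Event 3 (restock 33): 97 + 33 = 130
  Event 4 (sale 22): sell min(22,130)=22. stock: 130 - 22 = 108. total_sold = 22
  Event 5 (sale 2): sell min(2,108)=2. stock: 108 - 2 = 106. total_sold = 24
  Event 6 (restock 21): 106 + 21 = 127
  Event 7 (sale 24): sell min(24,127)=24. stock: 127 - 24 = 103. total_sold = 48
  Event 8 (sale 3): sell min(3,103)=3. stock: 103 - 3 = 100. total_sold = 51
Final: stock = 100, total_sold = 51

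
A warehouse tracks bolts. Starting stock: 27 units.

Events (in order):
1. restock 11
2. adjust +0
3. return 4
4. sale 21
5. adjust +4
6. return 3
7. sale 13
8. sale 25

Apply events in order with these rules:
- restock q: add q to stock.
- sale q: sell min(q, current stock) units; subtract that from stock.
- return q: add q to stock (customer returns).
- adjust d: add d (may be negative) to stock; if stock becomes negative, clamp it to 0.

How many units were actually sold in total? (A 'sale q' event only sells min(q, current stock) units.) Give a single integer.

Processing events:
Start: stock = 27
  Event 1 (restock 11): 27 + 11 = 38
  Event 2 (adjust +0): 38 + 0 = 38
  Event 3 (return 4): 38 + 4 = 42
  Event 4 (sale 21): sell min(21,42)=21. stock: 42 - 21 = 21. total_sold = 21
  Event 5 (adjust +4): 21 + 4 = 25
  Event 6 (return 3): 25 + 3 = 28
  Event 7 (sale 13): sell min(13,28)=13. stock: 28 - 13 = 15. total_sold = 34
  Event 8 (sale 25): sell min(25,15)=15. stock: 15 - 15 = 0. total_sold = 49
Final: stock = 0, total_sold = 49

Answer: 49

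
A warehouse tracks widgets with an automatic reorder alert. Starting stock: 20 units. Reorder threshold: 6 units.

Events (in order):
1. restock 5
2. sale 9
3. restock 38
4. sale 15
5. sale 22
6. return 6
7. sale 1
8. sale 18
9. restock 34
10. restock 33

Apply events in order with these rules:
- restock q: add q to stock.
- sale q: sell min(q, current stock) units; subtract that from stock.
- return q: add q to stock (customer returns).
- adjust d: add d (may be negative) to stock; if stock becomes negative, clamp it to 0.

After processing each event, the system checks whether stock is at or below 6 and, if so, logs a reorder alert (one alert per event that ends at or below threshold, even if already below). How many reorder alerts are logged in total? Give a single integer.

Processing events:
Start: stock = 20
  Event 1 (restock 5): 20 + 5 = 25
  Event 2 (sale 9): sell min(9,25)=9. stock: 25 - 9 = 16. total_sold = 9
  Event 3 (restock 38): 16 + 38 = 54
  Event 4 (sale 15): sell min(15,54)=15. stock: 54 - 15 = 39. total_sold = 24
  Event 5 (sale 22): sell min(22,39)=22. stock: 39 - 22 = 17. total_sold = 46
  Event 6 (return 6): 17 + 6 = 23
  Event 7 (sale 1): sell min(1,23)=1. stock: 23 - 1 = 22. total_sold = 47
  Event 8 (sale 18): sell min(18,22)=18. stock: 22 - 18 = 4. total_sold = 65
  Event 9 (restock 34): 4 + 34 = 38
  Event 10 (restock 33): 38 + 33 = 71
Final: stock = 71, total_sold = 65

Checking against threshold 6:
  After event 1: stock=25 > 6
  After event 2: stock=16 > 6
  After event 3: stock=54 > 6
  After event 4: stock=39 > 6
  After event 5: stock=17 > 6
  After event 6: stock=23 > 6
  After event 7: stock=22 > 6
  After event 8: stock=4 <= 6 -> ALERT
  After event 9: stock=38 > 6
  After event 10: stock=71 > 6
Alert events: [8]. Count = 1

Answer: 1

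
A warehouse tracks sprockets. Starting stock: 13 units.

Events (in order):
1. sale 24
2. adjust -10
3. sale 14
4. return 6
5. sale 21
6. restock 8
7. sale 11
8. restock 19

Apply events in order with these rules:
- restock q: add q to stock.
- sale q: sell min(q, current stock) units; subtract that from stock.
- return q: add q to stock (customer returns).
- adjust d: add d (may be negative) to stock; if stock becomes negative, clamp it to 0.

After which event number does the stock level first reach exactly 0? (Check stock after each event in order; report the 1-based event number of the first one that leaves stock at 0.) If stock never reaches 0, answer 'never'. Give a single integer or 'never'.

Answer: 1

Derivation:
Processing events:
Start: stock = 13
  Event 1 (sale 24): sell min(24,13)=13. stock: 13 - 13 = 0. total_sold = 13
  Event 2 (adjust -10): 0 + -10 = 0 (clamped to 0)
  Event 3 (sale 14): sell min(14,0)=0. stock: 0 - 0 = 0. total_sold = 13
  Event 4 (return 6): 0 + 6 = 6
  Event 5 (sale 21): sell min(21,6)=6. stock: 6 - 6 = 0. total_sold = 19
  Event 6 (restock 8): 0 + 8 = 8
  Event 7 (sale 11): sell min(11,8)=8. stock: 8 - 8 = 0. total_sold = 27
  Event 8 (restock 19): 0 + 19 = 19
Final: stock = 19, total_sold = 27

First zero at event 1.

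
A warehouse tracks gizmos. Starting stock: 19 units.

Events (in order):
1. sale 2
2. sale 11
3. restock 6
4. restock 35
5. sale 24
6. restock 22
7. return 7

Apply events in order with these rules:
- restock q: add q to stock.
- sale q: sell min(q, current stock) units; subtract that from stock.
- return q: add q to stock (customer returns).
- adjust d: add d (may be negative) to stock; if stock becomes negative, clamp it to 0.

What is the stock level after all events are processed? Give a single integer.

Processing events:
Start: stock = 19
  Event 1 (sale 2): sell min(2,19)=2. stock: 19 - 2 = 17. total_sold = 2
  Event 2 (sale 11): sell min(11,17)=11. stock: 17 - 11 = 6. total_sold = 13
  Event 3 (restock 6): 6 + 6 = 12
  Event 4 (restock 35): 12 + 35 = 47
  Event 5 (sale 24): sell min(24,47)=24. stock: 47 - 24 = 23. total_sold = 37
  Event 6 (restock 22): 23 + 22 = 45
  Event 7 (return 7): 45 + 7 = 52
Final: stock = 52, total_sold = 37

Answer: 52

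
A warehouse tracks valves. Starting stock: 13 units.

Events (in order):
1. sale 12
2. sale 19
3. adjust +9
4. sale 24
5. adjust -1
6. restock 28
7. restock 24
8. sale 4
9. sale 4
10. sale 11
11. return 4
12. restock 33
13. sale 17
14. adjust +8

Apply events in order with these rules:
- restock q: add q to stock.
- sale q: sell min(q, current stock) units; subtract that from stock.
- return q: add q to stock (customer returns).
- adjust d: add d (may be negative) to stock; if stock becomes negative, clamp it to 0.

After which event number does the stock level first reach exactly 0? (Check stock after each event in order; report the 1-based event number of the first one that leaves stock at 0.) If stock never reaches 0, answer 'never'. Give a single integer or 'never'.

Answer: 2

Derivation:
Processing events:
Start: stock = 13
  Event 1 (sale 12): sell min(12,13)=12. stock: 13 - 12 = 1. total_sold = 12
  Event 2 (sale 19): sell min(19,1)=1. stock: 1 - 1 = 0. total_sold = 13
  Event 3 (adjust +9): 0 + 9 = 9
  Event 4 (sale 24): sell min(24,9)=9. stock: 9 - 9 = 0. total_sold = 22
  Event 5 (adjust -1): 0 + -1 = 0 (clamped to 0)
  Event 6 (restock 28): 0 + 28 = 28
  Event 7 (restock 24): 28 + 24 = 52
  Event 8 (sale 4): sell min(4,52)=4. stock: 52 - 4 = 48. total_sold = 26
  Event 9 (sale 4): sell min(4,48)=4. stock: 48 - 4 = 44. total_sold = 30
  Event 10 (sale 11): sell min(11,44)=11. stock: 44 - 11 = 33. total_sold = 41
  Event 11 (return 4): 33 + 4 = 37
  Event 12 (restock 33): 37 + 33 = 70
  Event 13 (sale 17): sell min(17,70)=17. stock: 70 - 17 = 53. total_sold = 58
  Event 14 (adjust +8): 53 + 8 = 61
Final: stock = 61, total_sold = 58

First zero at event 2.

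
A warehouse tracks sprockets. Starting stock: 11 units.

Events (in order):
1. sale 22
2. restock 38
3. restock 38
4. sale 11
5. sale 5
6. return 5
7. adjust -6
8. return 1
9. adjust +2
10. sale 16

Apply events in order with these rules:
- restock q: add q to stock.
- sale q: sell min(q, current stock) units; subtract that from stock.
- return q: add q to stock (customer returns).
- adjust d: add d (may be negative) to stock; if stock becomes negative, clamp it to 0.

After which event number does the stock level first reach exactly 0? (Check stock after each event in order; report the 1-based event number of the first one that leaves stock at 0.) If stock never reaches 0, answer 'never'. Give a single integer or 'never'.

Processing events:
Start: stock = 11
  Event 1 (sale 22): sell min(22,11)=11. stock: 11 - 11 = 0. total_sold = 11
  Event 2 (restock 38): 0 + 38 = 38
  Event 3 (restock 38): 38 + 38 = 76
  Event 4 (sale 11): sell min(11,76)=11. stock: 76 - 11 = 65. total_sold = 22
  Event 5 (sale 5): sell min(5,65)=5. stock: 65 - 5 = 60. total_sold = 27
  Event 6 (return 5): 60 + 5 = 65
  Event 7 (adjust -6): 65 + -6 = 59
  Event 8 (return 1): 59 + 1 = 60
  Event 9 (adjust +2): 60 + 2 = 62
  Event 10 (sale 16): sell min(16,62)=16. stock: 62 - 16 = 46. total_sold = 43
Final: stock = 46, total_sold = 43

First zero at event 1.

Answer: 1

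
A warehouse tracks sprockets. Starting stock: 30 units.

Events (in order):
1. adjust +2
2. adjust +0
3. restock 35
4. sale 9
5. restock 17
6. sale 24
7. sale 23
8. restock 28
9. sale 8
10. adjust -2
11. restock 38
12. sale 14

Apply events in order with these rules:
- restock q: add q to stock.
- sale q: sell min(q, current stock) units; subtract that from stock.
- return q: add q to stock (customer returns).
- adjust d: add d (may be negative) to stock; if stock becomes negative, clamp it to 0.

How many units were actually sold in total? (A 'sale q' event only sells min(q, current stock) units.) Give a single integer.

Answer: 78

Derivation:
Processing events:
Start: stock = 30
  Event 1 (adjust +2): 30 + 2 = 32
  Event 2 (adjust +0): 32 + 0 = 32
  Event 3 (restock 35): 32 + 35 = 67
  Event 4 (sale 9): sell min(9,67)=9. stock: 67 - 9 = 58. total_sold = 9
  Event 5 (restock 17): 58 + 17 = 75
  Event 6 (sale 24): sell min(24,75)=24. stock: 75 - 24 = 51. total_sold = 33
  Event 7 (sale 23): sell min(23,51)=23. stock: 51 - 23 = 28. total_sold = 56
  Event 8 (restock 28): 28 + 28 = 56
  Event 9 (sale 8): sell min(8,56)=8. stock: 56 - 8 = 48. total_sold = 64
  Event 10 (adjust -2): 48 + -2 = 46
  Event 11 (restock 38): 46 + 38 = 84
  Event 12 (sale 14): sell min(14,84)=14. stock: 84 - 14 = 70. total_sold = 78
Final: stock = 70, total_sold = 78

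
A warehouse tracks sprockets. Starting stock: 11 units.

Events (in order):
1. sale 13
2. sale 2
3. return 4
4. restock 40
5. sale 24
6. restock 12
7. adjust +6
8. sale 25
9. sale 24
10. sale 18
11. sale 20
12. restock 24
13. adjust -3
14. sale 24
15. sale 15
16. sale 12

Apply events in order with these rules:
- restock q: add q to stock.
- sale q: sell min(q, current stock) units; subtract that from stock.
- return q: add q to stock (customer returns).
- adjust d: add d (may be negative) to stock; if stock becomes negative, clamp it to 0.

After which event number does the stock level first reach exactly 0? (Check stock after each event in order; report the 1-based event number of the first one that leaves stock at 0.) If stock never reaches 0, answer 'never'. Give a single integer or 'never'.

Answer: 1

Derivation:
Processing events:
Start: stock = 11
  Event 1 (sale 13): sell min(13,11)=11. stock: 11 - 11 = 0. total_sold = 11
  Event 2 (sale 2): sell min(2,0)=0. stock: 0 - 0 = 0. total_sold = 11
  Event 3 (return 4): 0 + 4 = 4
  Event 4 (restock 40): 4 + 40 = 44
  Event 5 (sale 24): sell min(24,44)=24. stock: 44 - 24 = 20. total_sold = 35
  Event 6 (restock 12): 20 + 12 = 32
  Event 7 (adjust +6): 32 + 6 = 38
  Event 8 (sale 25): sell min(25,38)=25. stock: 38 - 25 = 13. total_sold = 60
  Event 9 (sale 24): sell min(24,13)=13. stock: 13 - 13 = 0. total_sold = 73
  Event 10 (sale 18): sell min(18,0)=0. stock: 0 - 0 = 0. total_sold = 73
  Event 11 (sale 20): sell min(20,0)=0. stock: 0 - 0 = 0. total_sold = 73
  Event 12 (restock 24): 0 + 24 = 24
  Event 13 (adjust -3): 24 + -3 = 21
  Event 14 (sale 24): sell min(24,21)=21. stock: 21 - 21 = 0. total_sold = 94
  Event 15 (sale 15): sell min(15,0)=0. stock: 0 - 0 = 0. total_sold = 94
  Event 16 (sale 12): sell min(12,0)=0. stock: 0 - 0 = 0. total_sold = 94
Final: stock = 0, total_sold = 94

First zero at event 1.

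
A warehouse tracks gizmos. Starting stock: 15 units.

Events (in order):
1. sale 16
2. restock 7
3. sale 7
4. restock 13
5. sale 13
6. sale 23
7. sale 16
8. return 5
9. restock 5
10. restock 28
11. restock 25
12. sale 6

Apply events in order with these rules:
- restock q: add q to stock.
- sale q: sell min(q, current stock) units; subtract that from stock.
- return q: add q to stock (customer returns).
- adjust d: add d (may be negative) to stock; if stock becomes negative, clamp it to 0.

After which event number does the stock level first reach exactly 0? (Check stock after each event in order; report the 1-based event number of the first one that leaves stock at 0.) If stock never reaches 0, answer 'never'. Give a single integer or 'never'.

Answer: 1

Derivation:
Processing events:
Start: stock = 15
  Event 1 (sale 16): sell min(16,15)=15. stock: 15 - 15 = 0. total_sold = 15
  Event 2 (restock 7): 0 + 7 = 7
  Event 3 (sale 7): sell min(7,7)=7. stock: 7 - 7 = 0. total_sold = 22
  Event 4 (restock 13): 0 + 13 = 13
  Event 5 (sale 13): sell min(13,13)=13. stock: 13 - 13 = 0. total_sold = 35
  Event 6 (sale 23): sell min(23,0)=0. stock: 0 - 0 = 0. total_sold = 35
  Event 7 (sale 16): sell min(16,0)=0. stock: 0 - 0 = 0. total_sold = 35
  Event 8 (return 5): 0 + 5 = 5
  Event 9 (restock 5): 5 + 5 = 10
  Event 10 (restock 28): 10 + 28 = 38
  Event 11 (restock 25): 38 + 25 = 63
  Event 12 (sale 6): sell min(6,63)=6. stock: 63 - 6 = 57. total_sold = 41
Final: stock = 57, total_sold = 41

First zero at event 1.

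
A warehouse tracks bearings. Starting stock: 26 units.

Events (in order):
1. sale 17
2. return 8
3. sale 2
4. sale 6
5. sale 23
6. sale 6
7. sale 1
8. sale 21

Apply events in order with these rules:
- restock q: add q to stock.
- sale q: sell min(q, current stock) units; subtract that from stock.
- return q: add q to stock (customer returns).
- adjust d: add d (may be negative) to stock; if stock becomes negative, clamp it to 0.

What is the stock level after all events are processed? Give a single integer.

Answer: 0

Derivation:
Processing events:
Start: stock = 26
  Event 1 (sale 17): sell min(17,26)=17. stock: 26 - 17 = 9. total_sold = 17
  Event 2 (return 8): 9 + 8 = 17
  Event 3 (sale 2): sell min(2,17)=2. stock: 17 - 2 = 15. total_sold = 19
  Event 4 (sale 6): sell min(6,15)=6. stock: 15 - 6 = 9. total_sold = 25
  Event 5 (sale 23): sell min(23,9)=9. stock: 9 - 9 = 0. total_sold = 34
  Event 6 (sale 6): sell min(6,0)=0. stock: 0 - 0 = 0. total_sold = 34
  Event 7 (sale 1): sell min(1,0)=0. stock: 0 - 0 = 0. total_sold = 34
  Event 8 (sale 21): sell min(21,0)=0. stock: 0 - 0 = 0. total_sold = 34
Final: stock = 0, total_sold = 34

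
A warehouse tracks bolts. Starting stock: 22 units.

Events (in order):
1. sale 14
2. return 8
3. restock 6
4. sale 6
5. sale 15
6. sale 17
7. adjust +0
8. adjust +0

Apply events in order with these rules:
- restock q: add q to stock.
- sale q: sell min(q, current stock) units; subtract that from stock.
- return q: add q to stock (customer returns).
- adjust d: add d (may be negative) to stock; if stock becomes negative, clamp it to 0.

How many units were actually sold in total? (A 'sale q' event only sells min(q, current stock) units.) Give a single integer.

Answer: 36

Derivation:
Processing events:
Start: stock = 22
  Event 1 (sale 14): sell min(14,22)=14. stock: 22 - 14 = 8. total_sold = 14
  Event 2 (return 8): 8 + 8 = 16
  Event 3 (restock 6): 16 + 6 = 22
  Event 4 (sale 6): sell min(6,22)=6. stock: 22 - 6 = 16. total_sold = 20
  Event 5 (sale 15): sell min(15,16)=15. stock: 16 - 15 = 1. total_sold = 35
  Event 6 (sale 17): sell min(17,1)=1. stock: 1 - 1 = 0. total_sold = 36
  Event 7 (adjust +0): 0 + 0 = 0
  Event 8 (adjust +0): 0 + 0 = 0
Final: stock = 0, total_sold = 36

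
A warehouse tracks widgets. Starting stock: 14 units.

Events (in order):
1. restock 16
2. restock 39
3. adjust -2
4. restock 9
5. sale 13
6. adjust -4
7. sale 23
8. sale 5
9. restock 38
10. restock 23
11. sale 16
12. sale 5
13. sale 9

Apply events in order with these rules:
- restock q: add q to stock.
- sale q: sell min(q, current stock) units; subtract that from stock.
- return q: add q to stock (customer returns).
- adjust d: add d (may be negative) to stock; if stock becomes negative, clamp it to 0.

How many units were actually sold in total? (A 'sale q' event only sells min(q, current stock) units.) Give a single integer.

Answer: 71

Derivation:
Processing events:
Start: stock = 14
  Event 1 (restock 16): 14 + 16 = 30
  Event 2 (restock 39): 30 + 39 = 69
  Event 3 (adjust -2): 69 + -2 = 67
  Event 4 (restock 9): 67 + 9 = 76
  Event 5 (sale 13): sell min(13,76)=13. stock: 76 - 13 = 63. total_sold = 13
  Event 6 (adjust -4): 63 + -4 = 59
  Event 7 (sale 23): sell min(23,59)=23. stock: 59 - 23 = 36. total_sold = 36
  Event 8 (sale 5): sell min(5,36)=5. stock: 36 - 5 = 31. total_sold = 41
  Event 9 (restock 38): 31 + 38 = 69
  Event 10 (restock 23): 69 + 23 = 92
  Event 11 (sale 16): sell min(16,92)=16. stock: 92 - 16 = 76. total_sold = 57
  Event 12 (sale 5): sell min(5,76)=5. stock: 76 - 5 = 71. total_sold = 62
  Event 13 (sale 9): sell min(9,71)=9. stock: 71 - 9 = 62. total_sold = 71
Final: stock = 62, total_sold = 71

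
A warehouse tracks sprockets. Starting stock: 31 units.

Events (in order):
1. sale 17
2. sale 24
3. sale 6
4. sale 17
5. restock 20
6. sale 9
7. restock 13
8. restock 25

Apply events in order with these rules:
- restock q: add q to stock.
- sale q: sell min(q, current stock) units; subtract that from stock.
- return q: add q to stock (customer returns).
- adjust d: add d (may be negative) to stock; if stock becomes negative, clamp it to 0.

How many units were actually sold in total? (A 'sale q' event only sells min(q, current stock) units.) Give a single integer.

Answer: 40

Derivation:
Processing events:
Start: stock = 31
  Event 1 (sale 17): sell min(17,31)=17. stock: 31 - 17 = 14. total_sold = 17
  Event 2 (sale 24): sell min(24,14)=14. stock: 14 - 14 = 0. total_sold = 31
  Event 3 (sale 6): sell min(6,0)=0. stock: 0 - 0 = 0. total_sold = 31
  Event 4 (sale 17): sell min(17,0)=0. stock: 0 - 0 = 0. total_sold = 31
  Event 5 (restock 20): 0 + 20 = 20
  Event 6 (sale 9): sell min(9,20)=9. stock: 20 - 9 = 11. total_sold = 40
  Event 7 (restock 13): 11 + 13 = 24
  Event 8 (restock 25): 24 + 25 = 49
Final: stock = 49, total_sold = 40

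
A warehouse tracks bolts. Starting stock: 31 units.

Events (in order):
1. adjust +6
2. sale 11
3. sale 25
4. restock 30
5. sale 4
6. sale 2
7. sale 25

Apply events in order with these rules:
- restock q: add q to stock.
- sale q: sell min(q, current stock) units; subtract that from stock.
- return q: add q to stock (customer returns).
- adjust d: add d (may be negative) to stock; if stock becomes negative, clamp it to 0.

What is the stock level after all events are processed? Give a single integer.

Answer: 0

Derivation:
Processing events:
Start: stock = 31
  Event 1 (adjust +6): 31 + 6 = 37
  Event 2 (sale 11): sell min(11,37)=11. stock: 37 - 11 = 26. total_sold = 11
  Event 3 (sale 25): sell min(25,26)=25. stock: 26 - 25 = 1. total_sold = 36
  Event 4 (restock 30): 1 + 30 = 31
  Event 5 (sale 4): sell min(4,31)=4. stock: 31 - 4 = 27. total_sold = 40
  Event 6 (sale 2): sell min(2,27)=2. stock: 27 - 2 = 25. total_sold = 42
  Event 7 (sale 25): sell min(25,25)=25. stock: 25 - 25 = 0. total_sold = 67
Final: stock = 0, total_sold = 67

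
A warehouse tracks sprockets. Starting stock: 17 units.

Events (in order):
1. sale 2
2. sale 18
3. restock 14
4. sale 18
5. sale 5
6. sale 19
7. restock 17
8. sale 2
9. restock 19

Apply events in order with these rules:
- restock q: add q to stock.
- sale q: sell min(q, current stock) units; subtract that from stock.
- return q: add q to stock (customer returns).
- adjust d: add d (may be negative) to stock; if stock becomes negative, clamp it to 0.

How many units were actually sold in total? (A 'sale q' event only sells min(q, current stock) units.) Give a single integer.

Answer: 33

Derivation:
Processing events:
Start: stock = 17
  Event 1 (sale 2): sell min(2,17)=2. stock: 17 - 2 = 15. total_sold = 2
  Event 2 (sale 18): sell min(18,15)=15. stock: 15 - 15 = 0. total_sold = 17
  Event 3 (restock 14): 0 + 14 = 14
  Event 4 (sale 18): sell min(18,14)=14. stock: 14 - 14 = 0. total_sold = 31
  Event 5 (sale 5): sell min(5,0)=0. stock: 0 - 0 = 0. total_sold = 31
  Event 6 (sale 19): sell min(19,0)=0. stock: 0 - 0 = 0. total_sold = 31
  Event 7 (restock 17): 0 + 17 = 17
  Event 8 (sale 2): sell min(2,17)=2. stock: 17 - 2 = 15. total_sold = 33
  Event 9 (restock 19): 15 + 19 = 34
Final: stock = 34, total_sold = 33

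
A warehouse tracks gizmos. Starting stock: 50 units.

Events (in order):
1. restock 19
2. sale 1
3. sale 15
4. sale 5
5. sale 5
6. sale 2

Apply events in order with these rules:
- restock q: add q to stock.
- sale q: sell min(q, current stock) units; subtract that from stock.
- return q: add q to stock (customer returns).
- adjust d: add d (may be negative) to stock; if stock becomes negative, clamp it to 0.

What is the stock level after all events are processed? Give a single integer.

Answer: 41

Derivation:
Processing events:
Start: stock = 50
  Event 1 (restock 19): 50 + 19 = 69
  Event 2 (sale 1): sell min(1,69)=1. stock: 69 - 1 = 68. total_sold = 1
  Event 3 (sale 15): sell min(15,68)=15. stock: 68 - 15 = 53. total_sold = 16
  Event 4 (sale 5): sell min(5,53)=5. stock: 53 - 5 = 48. total_sold = 21
  Event 5 (sale 5): sell min(5,48)=5. stock: 48 - 5 = 43. total_sold = 26
  Event 6 (sale 2): sell min(2,43)=2. stock: 43 - 2 = 41. total_sold = 28
Final: stock = 41, total_sold = 28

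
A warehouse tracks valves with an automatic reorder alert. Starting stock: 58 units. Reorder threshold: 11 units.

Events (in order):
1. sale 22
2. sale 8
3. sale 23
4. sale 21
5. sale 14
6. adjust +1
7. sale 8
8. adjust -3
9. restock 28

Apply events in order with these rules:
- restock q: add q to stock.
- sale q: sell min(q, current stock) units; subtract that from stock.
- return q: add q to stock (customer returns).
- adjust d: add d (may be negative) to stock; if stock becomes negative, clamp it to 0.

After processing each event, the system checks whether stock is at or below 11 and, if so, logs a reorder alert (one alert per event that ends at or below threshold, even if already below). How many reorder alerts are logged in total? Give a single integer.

Answer: 6

Derivation:
Processing events:
Start: stock = 58
  Event 1 (sale 22): sell min(22,58)=22. stock: 58 - 22 = 36. total_sold = 22
  Event 2 (sale 8): sell min(8,36)=8. stock: 36 - 8 = 28. total_sold = 30
  Event 3 (sale 23): sell min(23,28)=23. stock: 28 - 23 = 5. total_sold = 53
  Event 4 (sale 21): sell min(21,5)=5. stock: 5 - 5 = 0. total_sold = 58
  Event 5 (sale 14): sell min(14,0)=0. stock: 0 - 0 = 0. total_sold = 58
  Event 6 (adjust +1): 0 + 1 = 1
  Event 7 (sale 8): sell min(8,1)=1. stock: 1 - 1 = 0. total_sold = 59
  Event 8 (adjust -3): 0 + -3 = 0 (clamped to 0)
  Event 9 (restock 28): 0 + 28 = 28
Final: stock = 28, total_sold = 59

Checking against threshold 11:
  After event 1: stock=36 > 11
  After event 2: stock=28 > 11
  After event 3: stock=5 <= 11 -> ALERT
  After event 4: stock=0 <= 11 -> ALERT
  After event 5: stock=0 <= 11 -> ALERT
  After event 6: stock=1 <= 11 -> ALERT
  After event 7: stock=0 <= 11 -> ALERT
  After event 8: stock=0 <= 11 -> ALERT
  After event 9: stock=28 > 11
Alert events: [3, 4, 5, 6, 7, 8]. Count = 6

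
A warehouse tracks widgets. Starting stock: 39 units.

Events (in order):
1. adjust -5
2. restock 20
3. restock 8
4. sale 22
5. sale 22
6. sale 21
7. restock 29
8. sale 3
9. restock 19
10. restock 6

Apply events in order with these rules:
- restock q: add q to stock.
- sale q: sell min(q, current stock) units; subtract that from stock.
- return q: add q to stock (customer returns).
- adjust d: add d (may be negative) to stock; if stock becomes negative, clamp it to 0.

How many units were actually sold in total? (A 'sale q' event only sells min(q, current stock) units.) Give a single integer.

Processing events:
Start: stock = 39
  Event 1 (adjust -5): 39 + -5 = 34
  Event 2 (restock 20): 34 + 20 = 54
  Event 3 (restock 8): 54 + 8 = 62
  Event 4 (sale 22): sell min(22,62)=22. stock: 62 - 22 = 40. total_sold = 22
  Event 5 (sale 22): sell min(22,40)=22. stock: 40 - 22 = 18. total_sold = 44
  Event 6 (sale 21): sell min(21,18)=18. stock: 18 - 18 = 0. total_sold = 62
  Event 7 (restock 29): 0 + 29 = 29
  Event 8 (sale 3): sell min(3,29)=3. stock: 29 - 3 = 26. total_sold = 65
  Event 9 (restock 19): 26 + 19 = 45
  Event 10 (restock 6): 45 + 6 = 51
Final: stock = 51, total_sold = 65

Answer: 65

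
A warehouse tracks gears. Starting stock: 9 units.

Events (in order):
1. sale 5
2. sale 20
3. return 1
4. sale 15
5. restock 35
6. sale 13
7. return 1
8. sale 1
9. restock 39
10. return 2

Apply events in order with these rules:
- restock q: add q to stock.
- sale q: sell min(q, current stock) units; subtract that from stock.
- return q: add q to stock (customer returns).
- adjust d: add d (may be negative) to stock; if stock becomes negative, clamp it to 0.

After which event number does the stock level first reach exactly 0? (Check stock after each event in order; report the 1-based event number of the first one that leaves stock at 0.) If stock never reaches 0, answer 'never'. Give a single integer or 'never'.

Processing events:
Start: stock = 9
  Event 1 (sale 5): sell min(5,9)=5. stock: 9 - 5 = 4. total_sold = 5
  Event 2 (sale 20): sell min(20,4)=4. stock: 4 - 4 = 0. total_sold = 9
  Event 3 (return 1): 0 + 1 = 1
  Event 4 (sale 15): sell min(15,1)=1. stock: 1 - 1 = 0. total_sold = 10
  Event 5 (restock 35): 0 + 35 = 35
  Event 6 (sale 13): sell min(13,35)=13. stock: 35 - 13 = 22. total_sold = 23
  Event 7 (return 1): 22 + 1 = 23
  Event 8 (sale 1): sell min(1,23)=1. stock: 23 - 1 = 22. total_sold = 24
  Event 9 (restock 39): 22 + 39 = 61
  Event 10 (return 2): 61 + 2 = 63
Final: stock = 63, total_sold = 24

First zero at event 2.

Answer: 2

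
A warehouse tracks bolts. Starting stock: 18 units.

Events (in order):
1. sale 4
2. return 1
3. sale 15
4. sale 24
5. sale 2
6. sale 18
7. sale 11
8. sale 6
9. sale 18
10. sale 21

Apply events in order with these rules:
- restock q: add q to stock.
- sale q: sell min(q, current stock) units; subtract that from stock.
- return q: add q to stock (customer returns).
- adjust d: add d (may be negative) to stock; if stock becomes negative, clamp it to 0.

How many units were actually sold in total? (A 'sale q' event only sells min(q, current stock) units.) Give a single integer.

Processing events:
Start: stock = 18
  Event 1 (sale 4): sell min(4,18)=4. stock: 18 - 4 = 14. total_sold = 4
  Event 2 (return 1): 14 + 1 = 15
  Event 3 (sale 15): sell min(15,15)=15. stock: 15 - 15 = 0. total_sold = 19
  Event 4 (sale 24): sell min(24,0)=0. stock: 0 - 0 = 0. total_sold = 19
  Event 5 (sale 2): sell min(2,0)=0. stock: 0 - 0 = 0. total_sold = 19
  Event 6 (sale 18): sell min(18,0)=0. stock: 0 - 0 = 0. total_sold = 19
  Event 7 (sale 11): sell min(11,0)=0. stock: 0 - 0 = 0. total_sold = 19
  Event 8 (sale 6): sell min(6,0)=0. stock: 0 - 0 = 0. total_sold = 19
  Event 9 (sale 18): sell min(18,0)=0. stock: 0 - 0 = 0. total_sold = 19
  Event 10 (sale 21): sell min(21,0)=0. stock: 0 - 0 = 0. total_sold = 19
Final: stock = 0, total_sold = 19

Answer: 19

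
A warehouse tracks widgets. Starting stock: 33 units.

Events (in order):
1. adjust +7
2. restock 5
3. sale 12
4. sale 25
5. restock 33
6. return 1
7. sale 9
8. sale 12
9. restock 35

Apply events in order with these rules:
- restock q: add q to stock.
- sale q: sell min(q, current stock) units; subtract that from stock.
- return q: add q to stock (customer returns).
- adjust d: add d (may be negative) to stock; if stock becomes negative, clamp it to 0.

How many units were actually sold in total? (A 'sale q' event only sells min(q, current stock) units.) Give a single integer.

Processing events:
Start: stock = 33
  Event 1 (adjust +7): 33 + 7 = 40
  Event 2 (restock 5): 40 + 5 = 45
  Event 3 (sale 12): sell min(12,45)=12. stock: 45 - 12 = 33. total_sold = 12
  Event 4 (sale 25): sell min(25,33)=25. stock: 33 - 25 = 8. total_sold = 37
  Event 5 (restock 33): 8 + 33 = 41
  Event 6 (return 1): 41 + 1 = 42
  Event 7 (sale 9): sell min(9,42)=9. stock: 42 - 9 = 33. total_sold = 46
  Event 8 (sale 12): sell min(12,33)=12. stock: 33 - 12 = 21. total_sold = 58
  Event 9 (restock 35): 21 + 35 = 56
Final: stock = 56, total_sold = 58

Answer: 58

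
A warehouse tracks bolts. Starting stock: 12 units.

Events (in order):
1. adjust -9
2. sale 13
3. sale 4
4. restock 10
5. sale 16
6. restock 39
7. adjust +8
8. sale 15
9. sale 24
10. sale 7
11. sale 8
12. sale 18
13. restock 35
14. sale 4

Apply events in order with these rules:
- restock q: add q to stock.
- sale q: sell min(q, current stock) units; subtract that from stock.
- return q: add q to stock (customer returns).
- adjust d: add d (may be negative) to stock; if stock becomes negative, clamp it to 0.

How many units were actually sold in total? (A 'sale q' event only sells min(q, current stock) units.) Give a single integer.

Answer: 64

Derivation:
Processing events:
Start: stock = 12
  Event 1 (adjust -9): 12 + -9 = 3
  Event 2 (sale 13): sell min(13,3)=3. stock: 3 - 3 = 0. total_sold = 3
  Event 3 (sale 4): sell min(4,0)=0. stock: 0 - 0 = 0. total_sold = 3
  Event 4 (restock 10): 0 + 10 = 10
  Event 5 (sale 16): sell min(16,10)=10. stock: 10 - 10 = 0. total_sold = 13
  Event 6 (restock 39): 0 + 39 = 39
  Event 7 (adjust +8): 39 + 8 = 47
  Event 8 (sale 15): sell min(15,47)=15. stock: 47 - 15 = 32. total_sold = 28
  Event 9 (sale 24): sell min(24,32)=24. stock: 32 - 24 = 8. total_sold = 52
  Event 10 (sale 7): sell min(7,8)=7. stock: 8 - 7 = 1. total_sold = 59
  Event 11 (sale 8): sell min(8,1)=1. stock: 1 - 1 = 0. total_sold = 60
  Event 12 (sale 18): sell min(18,0)=0. stock: 0 - 0 = 0. total_sold = 60
  Event 13 (restock 35): 0 + 35 = 35
  Event 14 (sale 4): sell min(4,35)=4. stock: 35 - 4 = 31. total_sold = 64
Final: stock = 31, total_sold = 64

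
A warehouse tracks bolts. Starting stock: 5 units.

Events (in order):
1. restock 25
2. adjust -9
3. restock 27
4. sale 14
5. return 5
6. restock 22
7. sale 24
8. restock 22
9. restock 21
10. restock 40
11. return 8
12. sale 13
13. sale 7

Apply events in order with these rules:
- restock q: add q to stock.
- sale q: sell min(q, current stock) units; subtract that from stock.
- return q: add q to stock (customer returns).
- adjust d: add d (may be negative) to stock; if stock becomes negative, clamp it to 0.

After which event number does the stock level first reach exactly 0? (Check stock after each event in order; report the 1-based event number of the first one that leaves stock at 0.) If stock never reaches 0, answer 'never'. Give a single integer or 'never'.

Answer: never

Derivation:
Processing events:
Start: stock = 5
  Event 1 (restock 25): 5 + 25 = 30
  Event 2 (adjust -9): 30 + -9 = 21
  Event 3 (restock 27): 21 + 27 = 48
  Event 4 (sale 14): sell min(14,48)=14. stock: 48 - 14 = 34. total_sold = 14
  Event 5 (return 5): 34 + 5 = 39
  Event 6 (restock 22): 39 + 22 = 61
  Event 7 (sale 24): sell min(24,61)=24. stock: 61 - 24 = 37. total_sold = 38
  Event 8 (restock 22): 37 + 22 = 59
  Event 9 (restock 21): 59 + 21 = 80
  Event 10 (restock 40): 80 + 40 = 120
  Event 11 (return 8): 120 + 8 = 128
  Event 12 (sale 13): sell min(13,128)=13. stock: 128 - 13 = 115. total_sold = 51
  Event 13 (sale 7): sell min(7,115)=7. stock: 115 - 7 = 108. total_sold = 58
Final: stock = 108, total_sold = 58

Stock never reaches 0.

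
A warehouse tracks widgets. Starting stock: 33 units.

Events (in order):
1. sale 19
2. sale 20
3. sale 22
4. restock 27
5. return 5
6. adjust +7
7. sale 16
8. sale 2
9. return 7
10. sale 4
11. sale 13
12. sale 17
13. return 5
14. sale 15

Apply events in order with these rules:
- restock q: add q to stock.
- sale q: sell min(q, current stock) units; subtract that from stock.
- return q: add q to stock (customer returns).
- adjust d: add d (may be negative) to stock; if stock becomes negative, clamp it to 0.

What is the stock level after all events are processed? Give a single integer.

Processing events:
Start: stock = 33
  Event 1 (sale 19): sell min(19,33)=19. stock: 33 - 19 = 14. total_sold = 19
  Event 2 (sale 20): sell min(20,14)=14. stock: 14 - 14 = 0. total_sold = 33
  Event 3 (sale 22): sell min(22,0)=0. stock: 0 - 0 = 0. total_sold = 33
  Event 4 (restock 27): 0 + 27 = 27
  Event 5 (return 5): 27 + 5 = 32
  Event 6 (adjust +7): 32 + 7 = 39
  Event 7 (sale 16): sell min(16,39)=16. stock: 39 - 16 = 23. total_sold = 49
  Event 8 (sale 2): sell min(2,23)=2. stock: 23 - 2 = 21. total_sold = 51
  Event 9 (return 7): 21 + 7 = 28
  Event 10 (sale 4): sell min(4,28)=4. stock: 28 - 4 = 24. total_sold = 55
  Event 11 (sale 13): sell min(13,24)=13. stock: 24 - 13 = 11. total_sold = 68
  Event 12 (sale 17): sell min(17,11)=11. stock: 11 - 11 = 0. total_sold = 79
  Event 13 (return 5): 0 + 5 = 5
  Event 14 (sale 15): sell min(15,5)=5. stock: 5 - 5 = 0. total_sold = 84
Final: stock = 0, total_sold = 84

Answer: 0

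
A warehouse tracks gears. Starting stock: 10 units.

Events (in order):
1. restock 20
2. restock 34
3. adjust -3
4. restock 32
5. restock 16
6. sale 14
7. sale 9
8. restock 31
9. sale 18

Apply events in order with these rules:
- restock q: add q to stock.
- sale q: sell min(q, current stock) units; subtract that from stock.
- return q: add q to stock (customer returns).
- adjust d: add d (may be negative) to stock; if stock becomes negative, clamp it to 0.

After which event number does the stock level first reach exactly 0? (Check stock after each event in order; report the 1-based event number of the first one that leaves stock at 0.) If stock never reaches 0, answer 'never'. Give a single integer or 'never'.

Answer: never

Derivation:
Processing events:
Start: stock = 10
  Event 1 (restock 20): 10 + 20 = 30
  Event 2 (restock 34): 30 + 34 = 64
  Event 3 (adjust -3): 64 + -3 = 61
  Event 4 (restock 32): 61 + 32 = 93
  Event 5 (restock 16): 93 + 16 = 109
  Event 6 (sale 14): sell min(14,109)=14. stock: 109 - 14 = 95. total_sold = 14
  Event 7 (sale 9): sell min(9,95)=9. stock: 95 - 9 = 86. total_sold = 23
  Event 8 (restock 31): 86 + 31 = 117
  Event 9 (sale 18): sell min(18,117)=18. stock: 117 - 18 = 99. total_sold = 41
Final: stock = 99, total_sold = 41

Stock never reaches 0.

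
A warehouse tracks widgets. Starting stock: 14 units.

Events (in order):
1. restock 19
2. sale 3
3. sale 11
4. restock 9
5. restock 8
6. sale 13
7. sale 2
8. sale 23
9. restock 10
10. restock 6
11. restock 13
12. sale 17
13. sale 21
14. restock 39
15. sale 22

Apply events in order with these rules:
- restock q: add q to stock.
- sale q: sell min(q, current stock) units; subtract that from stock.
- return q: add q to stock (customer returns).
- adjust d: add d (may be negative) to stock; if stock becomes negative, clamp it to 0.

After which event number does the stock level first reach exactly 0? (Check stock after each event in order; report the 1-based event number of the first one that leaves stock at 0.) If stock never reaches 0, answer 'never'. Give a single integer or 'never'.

Processing events:
Start: stock = 14
  Event 1 (restock 19): 14 + 19 = 33
  Event 2 (sale 3): sell min(3,33)=3. stock: 33 - 3 = 30. total_sold = 3
  Event 3 (sale 11): sell min(11,30)=11. stock: 30 - 11 = 19. total_sold = 14
  Event 4 (restock 9): 19 + 9 = 28
  Event 5 (restock 8): 28 + 8 = 36
  Event 6 (sale 13): sell min(13,36)=13. stock: 36 - 13 = 23. total_sold = 27
  Event 7 (sale 2): sell min(2,23)=2. stock: 23 - 2 = 21. total_sold = 29
  Event 8 (sale 23): sell min(23,21)=21. stock: 21 - 21 = 0. total_sold = 50
  Event 9 (restock 10): 0 + 10 = 10
  Event 10 (restock 6): 10 + 6 = 16
  Event 11 (restock 13): 16 + 13 = 29
  Event 12 (sale 17): sell min(17,29)=17. stock: 29 - 17 = 12. total_sold = 67
  Event 13 (sale 21): sell min(21,12)=12. stock: 12 - 12 = 0. total_sold = 79
  Event 14 (restock 39): 0 + 39 = 39
  Event 15 (sale 22): sell min(22,39)=22. stock: 39 - 22 = 17. total_sold = 101
Final: stock = 17, total_sold = 101

First zero at event 8.

Answer: 8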